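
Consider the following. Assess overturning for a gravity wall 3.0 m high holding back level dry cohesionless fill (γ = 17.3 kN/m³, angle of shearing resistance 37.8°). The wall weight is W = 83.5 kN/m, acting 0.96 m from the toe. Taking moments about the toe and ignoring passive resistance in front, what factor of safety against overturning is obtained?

4.29

K_a = tan²(45° − 37.8°/2) = 0.2400.
P_a = ½K_aγH² = 0.5×0.2400×17.3×3.0² = 18.68 kN/m, acting at H/3 = 1.000 m above the base.
Overturning moment M_o = P_a × H/3 = 18.68 × 1.000 = 18.68.
Resisting moment M_r = W × 0.96 = 83.5 × 0.96 = 80.16.
FS_overturning = M_r/M_o = 80.16/18.68 = 4.290.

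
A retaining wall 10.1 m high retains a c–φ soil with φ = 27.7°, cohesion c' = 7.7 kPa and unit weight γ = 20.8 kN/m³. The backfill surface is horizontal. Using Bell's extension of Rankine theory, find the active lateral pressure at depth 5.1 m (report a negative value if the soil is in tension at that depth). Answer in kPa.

29.4 kPa

K_a = (1 − sin φ)/(1 + sin φ) = 0.3653.
σ_a = K_a γ z − 2c√K_a = 0.3653×20.8×5.1 − 2×7.7×0.6044 = 29.45 kPa.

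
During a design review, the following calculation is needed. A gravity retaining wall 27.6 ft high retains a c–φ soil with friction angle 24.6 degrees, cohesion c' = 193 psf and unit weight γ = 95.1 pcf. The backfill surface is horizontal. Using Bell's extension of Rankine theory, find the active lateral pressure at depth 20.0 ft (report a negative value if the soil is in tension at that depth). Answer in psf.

K_a = (1 − sin φ)/(1 + sin φ) = 0.4121.
σ_a = K_a γ z − 2c√K_a = 0.4121×95.1×20.0 − 2×193×0.6420 = 536.1 psf.

536 psf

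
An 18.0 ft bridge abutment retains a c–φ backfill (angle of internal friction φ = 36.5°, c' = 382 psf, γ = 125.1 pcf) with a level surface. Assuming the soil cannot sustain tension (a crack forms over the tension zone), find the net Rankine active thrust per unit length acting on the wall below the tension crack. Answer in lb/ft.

550 lb/ft

K_a = 0.2541; √K_a = 0.5040.
Tension-crack depth z_c = 2c/(γ√K_a) = 2×382/(125.1×0.5040) = 12.12 ft.
σ_a at base = K_a γ H − 2c√K_a = 0.2541×125.1×18.0 − 2×382×0.5040 = 187.0 psf.
P_a = ½ × 187.0 × (H − z_c) = 0.5×187.0×5.884 = 550.1 lb/ft.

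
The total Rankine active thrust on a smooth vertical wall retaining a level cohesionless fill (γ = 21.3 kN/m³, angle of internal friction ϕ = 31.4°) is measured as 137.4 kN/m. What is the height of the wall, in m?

6.40 m

K_a = 0.3149. P_a = ½ K_a γ H² ⇒ H = √(2P_a/(K_a γ)).
H = √(2×137.4/(0.3149×21.3)) = 6.401 m.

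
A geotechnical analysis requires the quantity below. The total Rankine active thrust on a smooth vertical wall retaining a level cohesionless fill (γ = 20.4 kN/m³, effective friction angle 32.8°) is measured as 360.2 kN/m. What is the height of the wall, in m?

10.9 m

K_a = 0.2973. P_a = ½ K_a γ H² ⇒ H = √(2P_a/(K_a γ)).
H = √(2×360.2/(0.2973×20.4)) = 10.90 m.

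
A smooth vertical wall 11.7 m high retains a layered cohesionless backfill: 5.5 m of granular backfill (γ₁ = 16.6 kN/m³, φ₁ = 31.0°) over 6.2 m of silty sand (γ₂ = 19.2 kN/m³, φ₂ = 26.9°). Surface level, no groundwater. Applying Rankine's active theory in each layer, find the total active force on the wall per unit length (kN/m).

K_a1 = tan²(45°−31.0°/2) = 0.3201; K_a2 = tan²(45°−26.9°/2) = 0.3770.
Layer 1: σ at base = K_a1 γ₁ h₁ = 29.23 kPa; P₁ = ½×29.23×5.5 = 80.37.
Layer 2: σ_v at top = γ₁h₁ = 91.30; σ_h top = K_a2×91.30 = 34.42; σ_h base = K_a2×(91.30+19.2×6.2) = 79.30.
P₂ = ½(34.42+79.30)×6.2 = 352.5. Total P_a = 80.37+352.5 = 432.9 kN/m.

433 kN/m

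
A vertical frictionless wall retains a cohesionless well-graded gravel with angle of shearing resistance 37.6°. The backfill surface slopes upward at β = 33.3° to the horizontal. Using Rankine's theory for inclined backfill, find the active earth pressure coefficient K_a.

0.432

K_a = cos β · (cos β − √(cos²β − cos²φ)) / (cos β + √(cos²β − cos²φ)).
cos β = 0.8358, cos φ = 0.7923, √(cos²β − cos²φ) = 0.2662.
K_a = 0.8358 × (0.8358 − 0.2662)/(0.8358 + 0.2662) = 0.4320.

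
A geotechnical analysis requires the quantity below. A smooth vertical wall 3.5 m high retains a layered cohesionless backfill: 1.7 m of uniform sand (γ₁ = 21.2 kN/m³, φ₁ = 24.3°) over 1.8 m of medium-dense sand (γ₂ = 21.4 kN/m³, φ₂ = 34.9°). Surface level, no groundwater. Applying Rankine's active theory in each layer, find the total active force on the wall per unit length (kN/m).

39.9 kN/m

K_a1 = tan²(45°−24.3°/2) = 0.4169; K_a2 = tan²(45°−34.9°/2) = 0.2721.
Layer 1: σ at base = K_a1 γ₁ h₁ = 15.03 kPa; P₁ = ½×15.03×1.7 = 12.77.
Layer 2: σ_v at top = γ₁h₁ = 36.04; σ_h top = K_a2×36.04 = 9.808; σ_h base = K_a2×(36.04+21.4×1.8) = 20.29.
P₂ = ½(9.808+20.29)×1.8 = 27.09. Total P_a = 12.77+27.09 = 39.86 kN/m.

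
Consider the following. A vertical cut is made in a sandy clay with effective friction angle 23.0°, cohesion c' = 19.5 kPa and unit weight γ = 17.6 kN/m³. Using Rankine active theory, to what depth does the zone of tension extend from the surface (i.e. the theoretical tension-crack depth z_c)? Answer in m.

3.35 m

K_a = tan²(45° − 23.0°/2) = 0.4381; √K_a = 0.6619.
The active pressure is zero where K_a γ z = 2c√K_a, so z_c = 2c/(γ√K_a) = 2×19.5/(17.6×0.6619) = 3.348 m.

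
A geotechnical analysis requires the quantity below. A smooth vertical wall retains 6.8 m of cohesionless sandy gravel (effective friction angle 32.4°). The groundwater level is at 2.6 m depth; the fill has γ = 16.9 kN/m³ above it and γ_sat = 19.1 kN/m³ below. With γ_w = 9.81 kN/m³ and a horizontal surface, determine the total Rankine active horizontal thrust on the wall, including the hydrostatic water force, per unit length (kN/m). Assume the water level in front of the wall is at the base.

184 kN/m

K_a = tan²(45° − φ/2) = 0.3022.
γ' = 19.1 − 9.81 = 9.290 kN/m³. Depth below WT = 4.2 m.
σ'_h at WT = K_a γ d_w = 13.28 kPa; at base = 13.28 + K_a γ' × 4.2 = 25.07 kPa.
P₁ (0–2.6 m) = ½×13.28×2.6 = 17.26. P₂ (2.6–6.8 m) = ½(13.28+25.07)×4.2 = 80.54.
P_w = ½ γ_w h₂² = 0.5×9.81×4.2² = 86.52. Total = 17.26+80.54+86.52 = 184.3 kN/m.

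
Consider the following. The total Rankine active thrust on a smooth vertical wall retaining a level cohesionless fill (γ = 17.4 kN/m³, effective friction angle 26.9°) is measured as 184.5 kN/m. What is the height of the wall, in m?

K_a = 0.3770. P_a = ½ K_a γ H² ⇒ H = √(2P_a/(K_a γ)).
H = √(2×184.5/(0.3770×17.4)) = 7.500 m.

7.50 m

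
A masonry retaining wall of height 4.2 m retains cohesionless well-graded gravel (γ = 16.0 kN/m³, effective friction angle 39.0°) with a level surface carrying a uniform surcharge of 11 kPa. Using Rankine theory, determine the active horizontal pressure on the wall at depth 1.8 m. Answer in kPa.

9.05 kPa

K_a = (1 − sin φ)/(1 + sin φ) = 0.2275.
σ_v = γz + q = 16.0 × 1.8 + 11 = 39.80 kPa.
σ_h = K_a σ_v = 0.2275 × 39.80 = 9.055 kPa.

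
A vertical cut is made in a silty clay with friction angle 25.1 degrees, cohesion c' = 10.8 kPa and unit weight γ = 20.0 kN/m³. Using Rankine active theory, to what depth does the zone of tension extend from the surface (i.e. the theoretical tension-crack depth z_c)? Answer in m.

1.70 m

K_a = tan²(45° − 25.1°/2) = 0.4043; √K_a = 0.6358.
The active pressure is zero where K_a γ z = 2c√K_a, so z_c = 2c/(γ√K_a) = 2×10.8/(20.0×0.6358) = 1.699 m.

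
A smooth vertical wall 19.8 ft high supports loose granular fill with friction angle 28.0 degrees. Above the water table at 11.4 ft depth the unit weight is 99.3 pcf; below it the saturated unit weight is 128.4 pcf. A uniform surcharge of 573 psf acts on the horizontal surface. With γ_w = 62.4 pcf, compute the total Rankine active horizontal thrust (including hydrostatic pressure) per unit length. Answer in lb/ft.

12900 lb/ft

K_a = tan²(45° − φ/2) = 0.3610.
γ' = 128.4 − 62.4 = 66.00 pcf. h₂ = H − d_w = 8.4 ft.
σ'_h: at surface K_a·q = 206.9; at WT K_a(q+γd_w) = 615.6; at base K_a(q+γd_w+γ'h₂) = 815.7 psf.
P₁ = ½(206.9+615.6)×11.4 = 4688; P₂ = ½(615.6+815.7)×8.4 = 6011; P_w = ½γ_w h₂² = 2201.
Total = 4688+6011+2201 = 12900 lb/ft.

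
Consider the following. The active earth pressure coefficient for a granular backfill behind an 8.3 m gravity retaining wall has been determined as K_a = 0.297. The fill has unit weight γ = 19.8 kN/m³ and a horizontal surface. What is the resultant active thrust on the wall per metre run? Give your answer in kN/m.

203 kN/m

P = ½ K_a γ H² = 0.5 × 0.297 × 19.8 × 8.3² = 202.6 kN/m.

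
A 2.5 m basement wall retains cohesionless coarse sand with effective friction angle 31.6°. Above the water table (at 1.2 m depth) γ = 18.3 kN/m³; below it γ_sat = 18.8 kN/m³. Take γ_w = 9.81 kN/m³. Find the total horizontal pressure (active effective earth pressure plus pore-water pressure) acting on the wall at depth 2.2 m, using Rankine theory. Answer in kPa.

19.5 kPa

K_a = (1 − sin φ)/(1 + sin φ) = 0.3123.
γ' = 18.8 − 9.81 = 8.990 kN/m³.
Effective vertical stress at 2.2 m: σ'_v = 18.3×1.2 + 8.990×1.00 = 30.95 kPa.
σ'_h = K_a σ'_v = 0.3123 × 30.95 = 9.667 kPa; u = γ_w × 1.00 = 9.810 kPa.
Total σ_h = 9.667 + 9.810 = 19.48 kPa.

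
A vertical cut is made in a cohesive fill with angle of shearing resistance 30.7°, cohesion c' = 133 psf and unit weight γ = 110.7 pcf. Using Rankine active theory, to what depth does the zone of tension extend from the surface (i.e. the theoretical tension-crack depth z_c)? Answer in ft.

K_a = tan²(45° − 30.7°/2) = 0.3240; √K_a = 0.5692.
The active pressure is zero where K_a γ z = 2c√K_a, so z_c = 2c/(γ√K_a) = 2×133/(110.7×0.5692) = 4.221 ft.

4.22 ft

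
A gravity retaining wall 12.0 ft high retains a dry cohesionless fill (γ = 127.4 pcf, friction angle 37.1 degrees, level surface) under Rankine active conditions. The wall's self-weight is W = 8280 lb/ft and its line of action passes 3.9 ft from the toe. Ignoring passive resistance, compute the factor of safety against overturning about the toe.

3.56

K_a = tan²(45° − 37.1°/2) = 0.2475.
P_a = ½K_aγH² = 0.5×0.2475×127.4×12.0² = 2270 lb/ft, acting at H/3 = 4.000 ft above the base.
Overturning moment M_o = P_a × H/3 = 2270 × 4.000 = 9081.
Resisting moment M_r = W × 3.9 = 8280 × 3.9 = 32290.
FS_overturning = M_r/M_o = 32290/9081 = 3.556.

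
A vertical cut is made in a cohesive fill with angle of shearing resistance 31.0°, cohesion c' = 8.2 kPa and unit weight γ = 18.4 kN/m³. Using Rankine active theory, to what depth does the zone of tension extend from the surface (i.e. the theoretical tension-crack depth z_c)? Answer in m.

K_a = tan²(45° − 31.0°/2) = 0.3201; √K_a = 0.5658.
The active pressure is zero where K_a γ z = 2c√K_a, so z_c = 2c/(γ√K_a) = 2×8.2/(18.4×0.5658) = 1.575 m.

1.58 m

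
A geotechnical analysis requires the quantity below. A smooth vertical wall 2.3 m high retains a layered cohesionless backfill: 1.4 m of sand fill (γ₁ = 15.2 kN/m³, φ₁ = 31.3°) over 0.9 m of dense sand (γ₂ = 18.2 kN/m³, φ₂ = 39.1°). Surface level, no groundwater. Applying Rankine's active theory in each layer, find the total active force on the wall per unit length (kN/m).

10.7 kN/m

K_a1 = tan²(45°−31.3°/2) = 0.3162; K_a2 = tan²(45°−39.1°/2) = 0.2265.
Layer 1: σ at base = K_a1 γ₁ h₁ = 6.729 kPa; P₁ = ½×6.729×1.4 = 4.710.
Layer 2: σ_v at top = γ₁h₁ = 21.28; σ_h top = K_a2×21.28 = 4.820; σ_h base = K_a2×(21.28+18.2×0.9) = 8.529.
P₂ = ½(4.820+8.529)×0.9 = 6.007. Total P_a = 4.710+6.007 = 10.72 kN/m.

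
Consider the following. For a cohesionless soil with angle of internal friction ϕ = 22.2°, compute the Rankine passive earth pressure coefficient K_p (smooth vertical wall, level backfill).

2.21

K_p = (1 + sin φ)/(1 − sin φ) = tan²(45° + 22.2°/2) = 2.215.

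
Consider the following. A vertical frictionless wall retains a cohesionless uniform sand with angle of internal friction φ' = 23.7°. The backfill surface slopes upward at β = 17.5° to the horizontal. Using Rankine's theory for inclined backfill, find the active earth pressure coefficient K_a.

0.537

K_a = cos β · (cos β − √(cos²β − cos²φ)) / (cos β + √(cos²β − cos²φ)).
cos β = 0.9537, cos φ = 0.9157, √(cos²β − cos²φ) = 0.2667.
K_a = 0.9537 × (0.9537 − 0.2667)/(0.9537 + 0.2667) = 0.5369.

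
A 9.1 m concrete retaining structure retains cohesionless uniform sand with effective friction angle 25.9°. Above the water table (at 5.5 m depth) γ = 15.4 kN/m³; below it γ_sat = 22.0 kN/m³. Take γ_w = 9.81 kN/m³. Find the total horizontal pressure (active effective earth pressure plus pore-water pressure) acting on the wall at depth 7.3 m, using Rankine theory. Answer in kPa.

K_a = (1 − sin φ)/(1 + sin φ) = 0.3920.
γ' = 22.0 − 9.81 = 12.19 kN/m³.
Effective vertical stress at 7.3 m: σ'_v = 15.4×5.5 + 12.19×1.80 = 106.6 kPa.
σ'_h = K_a σ'_v = 0.3920 × 106.6 = 41.80 kPa; u = γ_w × 1.80 = 17.66 kPa.
Total σ_h = 41.80 + 17.66 = 59.46 kPa.

59.5 kPa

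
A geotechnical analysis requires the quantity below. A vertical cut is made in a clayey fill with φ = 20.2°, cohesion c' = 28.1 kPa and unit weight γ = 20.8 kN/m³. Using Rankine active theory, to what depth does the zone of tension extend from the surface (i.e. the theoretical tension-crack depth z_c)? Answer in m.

K_a = tan²(45° − 20.2°/2) = 0.4867; √K_a = 0.6976.
The active pressure is zero where K_a γ z = 2c√K_a, so z_c = 2c/(γ√K_a) = 2×28.1/(20.8×0.6976) = 3.873 m.

3.87 m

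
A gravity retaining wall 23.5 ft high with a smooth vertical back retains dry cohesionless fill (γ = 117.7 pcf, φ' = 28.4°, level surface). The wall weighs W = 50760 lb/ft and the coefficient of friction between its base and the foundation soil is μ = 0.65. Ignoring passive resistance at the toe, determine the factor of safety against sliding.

2.86

K_a = tan²(45° − 28.4°/2) = 0.3554.
P_a = ½K_aγH² = 0.5×0.3554×117.7×23.5² = 11550 lb/ft, acting at H/3 = 7.833 ft above the base.
FS_sliding = μW / P_a = 0.65×50760 / 11550 = 2.857.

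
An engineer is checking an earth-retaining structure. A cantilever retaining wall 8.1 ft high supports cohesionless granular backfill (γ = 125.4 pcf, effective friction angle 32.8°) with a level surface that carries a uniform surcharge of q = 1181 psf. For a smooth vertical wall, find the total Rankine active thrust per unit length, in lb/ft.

K_a = tan²(45° − φ/2) = 0.2973.
Soil triangle: ½ K_a γ H² = 0.5×0.2973×125.4×8.1² = 1223 lb/ft.
Surcharge rectangle: K_a q H = 0.2973×1181×8.1 = 2844 lb/ft.
Total = 1223 + 2844 = 4067 lb/ft.

4070 lb/ft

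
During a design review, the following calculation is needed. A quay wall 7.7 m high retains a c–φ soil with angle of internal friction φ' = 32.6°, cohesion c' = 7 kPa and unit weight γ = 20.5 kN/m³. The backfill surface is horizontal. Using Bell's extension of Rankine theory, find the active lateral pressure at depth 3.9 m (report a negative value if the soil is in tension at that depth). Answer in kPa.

16.3 kPa

K_a = (1 − sin φ)/(1 + sin φ) = 0.2997.
σ_a = K_a γ z − 2c√K_a = 0.2997×20.5×3.9 − 2×7×0.5475 = 16.30 kPa.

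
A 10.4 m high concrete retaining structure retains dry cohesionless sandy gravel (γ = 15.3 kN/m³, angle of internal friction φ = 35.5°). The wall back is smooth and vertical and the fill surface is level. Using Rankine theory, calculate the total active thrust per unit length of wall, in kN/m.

K_a = tan²(45° − φ/2) = 0.2653.
P_a = ½ K_a γ H² = 0.5 × 0.2653 × 15.3 × 10.4² = 219.5 kN/m.

219 kN/m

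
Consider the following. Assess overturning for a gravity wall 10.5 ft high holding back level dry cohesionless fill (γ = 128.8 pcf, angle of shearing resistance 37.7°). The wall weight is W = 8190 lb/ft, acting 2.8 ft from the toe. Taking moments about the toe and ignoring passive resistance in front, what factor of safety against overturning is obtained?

K_a = tan²(45° − 37.7°/2) = 0.2411.
P_a = ½K_aγH² = 0.5×0.2411×128.8×10.5² = 1712 lb/ft, acting at H/3 = 3.500 ft above the base.
Overturning moment M_o = P_a × H/3 = 1712 × 3.500 = 5990.
Resisting moment M_r = W × 2.8 = 8190 × 2.8 = 22930.
FS_overturning = M_r/M_o = 22930/5990 = 3.828.

3.83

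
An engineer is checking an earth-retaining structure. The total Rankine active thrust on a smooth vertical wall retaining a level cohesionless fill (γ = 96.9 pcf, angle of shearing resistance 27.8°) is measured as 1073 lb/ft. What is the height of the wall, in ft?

K_a = 0.3639. P_a = ½ K_a γ H² ⇒ H = √(2P_a/(K_a γ)).
H = √(2×1073/(0.3639×96.9)) = 7.801 ft.

7.80 ft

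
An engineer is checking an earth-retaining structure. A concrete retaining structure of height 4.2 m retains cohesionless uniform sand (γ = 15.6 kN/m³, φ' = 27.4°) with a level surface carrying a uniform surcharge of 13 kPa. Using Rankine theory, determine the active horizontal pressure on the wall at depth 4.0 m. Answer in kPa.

K_a = (1 − sin φ)/(1 + sin φ) = 0.3697.
σ_v = γz + q = 15.6 × 4.0 + 13 = 75.40 kPa.
σ_h = K_a σ_v = 0.3697 × 75.40 = 27.87 kPa.

27.9 kPa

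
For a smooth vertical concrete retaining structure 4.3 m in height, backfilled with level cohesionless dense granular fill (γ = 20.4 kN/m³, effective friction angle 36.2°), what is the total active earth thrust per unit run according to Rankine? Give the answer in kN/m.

48.5 kN/m

K_a = tan²(45° − φ/2) = 0.2574.
P_a = ½ K_a γ H² = 0.5 × 0.2574 × 20.4 × 4.3² = 48.54 kN/m.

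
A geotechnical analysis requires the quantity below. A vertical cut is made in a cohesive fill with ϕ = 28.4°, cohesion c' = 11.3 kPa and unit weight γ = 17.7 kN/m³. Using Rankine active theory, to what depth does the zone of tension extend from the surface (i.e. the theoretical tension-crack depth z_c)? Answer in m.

2.14 m

K_a = tan²(45° − 28.4°/2) = 0.3554; √K_a = 0.5961.
The active pressure is zero where K_a γ z = 2c√K_a, so z_c = 2c/(γ√K_a) = 2×11.3/(17.7×0.5961) = 2.142 m.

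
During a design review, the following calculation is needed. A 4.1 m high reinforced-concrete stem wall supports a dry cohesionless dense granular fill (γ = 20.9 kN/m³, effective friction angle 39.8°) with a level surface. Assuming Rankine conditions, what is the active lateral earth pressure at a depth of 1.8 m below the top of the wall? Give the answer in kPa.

8.25 kPa

K_a = (1 − sin φ)/(1 + sin φ) = 0.2194.
σ_h = K_a γ z = 0.2194 × 20.9 × 1.8 = 8.255 kPa.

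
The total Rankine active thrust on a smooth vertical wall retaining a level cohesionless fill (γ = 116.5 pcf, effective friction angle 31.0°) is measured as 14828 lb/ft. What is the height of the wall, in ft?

28.2 ft

K_a = 0.3201. P_a = ½ K_a γ H² ⇒ H = √(2P_a/(K_a γ)).
H = √(2×14828/(0.3201×116.5)) = 28.20 ft.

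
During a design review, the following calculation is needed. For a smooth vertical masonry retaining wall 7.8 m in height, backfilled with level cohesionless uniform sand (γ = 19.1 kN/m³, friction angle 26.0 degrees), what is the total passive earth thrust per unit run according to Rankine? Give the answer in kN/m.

K_p = tan²(45° + φ/2) = 2.561.
P_p = ½ K_p γ H² = 0.5 × 2.561 × 19.1 × 7.8² = 1488 kN/m.

1490 kN/m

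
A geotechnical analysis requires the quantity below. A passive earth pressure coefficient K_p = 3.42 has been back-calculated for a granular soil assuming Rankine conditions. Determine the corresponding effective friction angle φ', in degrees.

K_p = (1+sin φ)/(1−sin φ) ⇒ sin φ = (K_p − 1)/(K_p + 1) = 0.5475.
φ = arcsin(0.5475) = 33.20°.

33.2°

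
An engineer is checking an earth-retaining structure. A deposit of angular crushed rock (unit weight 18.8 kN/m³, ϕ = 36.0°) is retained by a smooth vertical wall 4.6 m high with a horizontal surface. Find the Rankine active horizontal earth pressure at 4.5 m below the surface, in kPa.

K_a = (1 − sin φ)/(1 + sin φ) = 0.2596.
σ_h = K_a γ z = 0.2596 × 18.8 × 4.5 = 21.96 kPa.

22.0 kPa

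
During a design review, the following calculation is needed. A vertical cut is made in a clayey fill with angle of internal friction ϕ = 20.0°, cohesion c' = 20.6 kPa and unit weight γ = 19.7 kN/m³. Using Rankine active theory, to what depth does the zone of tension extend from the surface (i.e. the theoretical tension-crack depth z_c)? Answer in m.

2.99 m

K_a = tan²(45° − 20.0°/2) = 0.4903; √K_a = 0.7002.
The active pressure is zero where K_a γ z = 2c√K_a, so z_c = 2c/(γ√K_a) = 2×20.6/(19.7×0.7002) = 2.987 m.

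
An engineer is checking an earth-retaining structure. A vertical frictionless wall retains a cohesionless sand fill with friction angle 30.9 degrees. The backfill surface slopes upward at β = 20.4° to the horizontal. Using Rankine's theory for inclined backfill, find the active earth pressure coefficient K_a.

0.399

K_a = cos β · (cos β − √(cos²β − cos²φ)) / (cos β + √(cos²β − cos²φ)).
cos β = 0.9373, cos φ = 0.8581, √(cos²β − cos²φ) = 0.3771.
K_a = 0.9373 × (0.9373 − 0.3771)/(0.9373 + 0.3771) = 0.3994.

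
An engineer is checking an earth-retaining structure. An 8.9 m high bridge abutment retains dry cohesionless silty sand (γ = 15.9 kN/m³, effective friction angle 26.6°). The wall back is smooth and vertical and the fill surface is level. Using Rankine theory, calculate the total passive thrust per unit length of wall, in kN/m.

1650 kN/m

K_p = tan²(45° + φ/2) = 2.622.
P_p = ½ K_p γ H² = 0.5 × 2.622 × 15.9 × 8.9² = 1651 kN/m.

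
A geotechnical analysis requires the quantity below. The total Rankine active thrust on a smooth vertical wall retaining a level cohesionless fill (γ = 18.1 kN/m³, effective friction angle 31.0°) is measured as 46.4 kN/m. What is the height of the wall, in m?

K_a = 0.3201. P_a = ½ K_a γ H² ⇒ H = √(2P_a/(K_a γ)).
H = √(2×46.4/(0.3201×18.1)) = 4.002 m.

4.00 m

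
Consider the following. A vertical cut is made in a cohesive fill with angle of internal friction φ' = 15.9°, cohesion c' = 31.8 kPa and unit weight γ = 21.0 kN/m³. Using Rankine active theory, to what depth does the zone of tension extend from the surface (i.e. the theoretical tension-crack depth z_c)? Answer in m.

K_a = tan²(45° − 15.9°/2) = 0.5699; √K_a = 0.7549.
The active pressure is zero where K_a γ z = 2c√K_a, so z_c = 2c/(γ√K_a) = 2×31.8/(21.0×0.7549) = 4.012 m.

4.01 m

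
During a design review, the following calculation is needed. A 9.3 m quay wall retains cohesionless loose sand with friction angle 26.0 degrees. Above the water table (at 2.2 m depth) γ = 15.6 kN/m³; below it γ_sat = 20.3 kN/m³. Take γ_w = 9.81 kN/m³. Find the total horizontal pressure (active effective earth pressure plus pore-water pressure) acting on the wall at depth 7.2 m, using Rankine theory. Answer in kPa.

82.9 kPa

K_a = (1 − sin φ)/(1 + sin φ) = 0.3905.
γ' = 20.3 − 9.81 = 10.49 kN/m³.
Effective vertical stress at 7.2 m: σ'_v = 15.6×2.2 + 10.49×5.00 = 86.77 kPa.
σ'_h = K_a σ'_v = 0.3905 × 86.77 = 33.88 kPa; u = γ_w × 5.00 = 49.05 kPa.
Total σ_h = 33.88 + 49.05 = 82.93 kPa.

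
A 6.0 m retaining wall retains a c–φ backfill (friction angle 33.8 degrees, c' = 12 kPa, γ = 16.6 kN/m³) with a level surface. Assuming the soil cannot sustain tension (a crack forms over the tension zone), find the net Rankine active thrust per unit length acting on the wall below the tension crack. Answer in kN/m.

25.6 kN/m

K_a = 0.2851; √K_a = 0.5340.
Tension-crack depth z_c = 2c/(γ√K_a) = 2×12/(16.6×0.5340) = 2.708 m.
σ_a at base = K_a γ H − 2c√K_a = 0.2851×16.6×6.0 − 2×12×0.5340 = 15.58 kPa.
P_a = ½ × 15.58 × (H − z_c) = 0.5×15.58×3.292 = 25.65 kN/m.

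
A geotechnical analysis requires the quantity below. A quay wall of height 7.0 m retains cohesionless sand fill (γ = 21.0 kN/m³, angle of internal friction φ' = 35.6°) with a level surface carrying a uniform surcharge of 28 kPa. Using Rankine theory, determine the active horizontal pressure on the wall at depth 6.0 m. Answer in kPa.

K_a = (1 − sin φ)/(1 + sin φ) = 0.2641.
σ_v = γz + q = 21.0 × 6.0 + 28 = 154.0 kPa.
σ_h = K_a σ_v = 0.2641 × 154.0 = 40.68 kPa.

40.7 kPa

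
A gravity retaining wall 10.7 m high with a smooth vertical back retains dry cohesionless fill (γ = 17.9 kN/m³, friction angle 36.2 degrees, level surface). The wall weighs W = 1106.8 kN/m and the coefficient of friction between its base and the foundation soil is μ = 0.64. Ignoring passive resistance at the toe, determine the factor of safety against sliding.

2.69

K_a = tan²(45° − 36.2°/2) = 0.2574.
P_a = ½K_aγH² = 0.5×0.2574×17.9×10.7² = 263.7 kN/m, acting at H/3 = 3.567 m above the base.
FS_sliding = μW / P_a = 0.64×1106.8 / 263.7 = 2.686.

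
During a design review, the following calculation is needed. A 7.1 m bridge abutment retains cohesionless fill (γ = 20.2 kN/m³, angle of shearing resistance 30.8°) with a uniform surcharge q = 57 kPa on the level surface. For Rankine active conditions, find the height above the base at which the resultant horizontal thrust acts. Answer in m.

K_a = 0.3227.
Triangular part P₁ = ½K_aγH² = 164.3 at H/3 = 2.367 m; rectangular part P₂ = K_a q H = 130.6 at H/2 = 3.550 m.
ȳ = (P₁·2.367 + P₂·3.550)/(P₁+P₂) = 2.891 m.

2.89 m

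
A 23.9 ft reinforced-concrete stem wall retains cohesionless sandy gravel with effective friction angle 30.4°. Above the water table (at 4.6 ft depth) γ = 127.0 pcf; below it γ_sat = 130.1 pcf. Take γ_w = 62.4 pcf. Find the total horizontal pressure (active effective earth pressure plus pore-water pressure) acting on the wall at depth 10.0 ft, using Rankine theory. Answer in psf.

K_a = (1 − sin φ)/(1 + sin φ) = 0.3280.
γ' = 130.1 − 62.4 = 67.70 pcf.
Effective vertical stress at 10.0 ft: σ'_v = 127.0×4.6 + 67.70×5.40 = 949.8 psf.
σ'_h = K_a σ'_v = 0.3280 × 949.8 = 311.5 psf; u = γ_w × 5.40 = 337.0 psf.
Total σ_h = 311.5 + 337.0 = 648.5 psf.

648 psf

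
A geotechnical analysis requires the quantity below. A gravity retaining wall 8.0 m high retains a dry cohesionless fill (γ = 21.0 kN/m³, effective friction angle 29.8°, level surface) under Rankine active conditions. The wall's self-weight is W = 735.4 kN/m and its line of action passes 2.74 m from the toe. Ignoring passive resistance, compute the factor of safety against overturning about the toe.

K_a = tan²(45° − 29.8°/2) = 0.3360.
P_a = ½K_aγH² = 0.5×0.3360×21.0×8.0² = 225.8 kN/m, acting at H/3 = 2.667 m above the base.
Overturning moment M_o = P_a × H/3 = 225.8 × 2.667 = 602.2.
Resisting moment M_r = W × 2.74 = 735.4 × 2.74 = 2015.
FS_overturning = M_r/M_o = 2015/602.2 = 3.346.

3.35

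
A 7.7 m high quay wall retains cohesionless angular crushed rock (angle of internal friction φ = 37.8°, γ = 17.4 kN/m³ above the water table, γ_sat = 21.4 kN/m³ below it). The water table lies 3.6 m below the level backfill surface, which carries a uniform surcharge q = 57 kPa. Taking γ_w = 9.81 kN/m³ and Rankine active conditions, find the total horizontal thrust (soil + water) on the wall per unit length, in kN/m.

K_a = tan²(45° − φ/2) = 0.2400.
γ' = 21.4 − 9.81 = 11.59 kN/m³. h₂ = H − d_w = 4.1 m.
σ'_h: at surface K_a·q = 13.68; at WT K_a(q+γd_w) = 28.71; at base K_a(q+γd_w+γ'h₂) = 40.12 kPa.
P₁ = ½(13.68+28.71)×3.6 = 76.31; P₂ = ½(28.71+40.12)×4.1 = 141.1; P_w = ½γ_w h₂² = 82.45.
Total = 76.31+141.1+82.45 = 299.9 kN/m.

300 kN/m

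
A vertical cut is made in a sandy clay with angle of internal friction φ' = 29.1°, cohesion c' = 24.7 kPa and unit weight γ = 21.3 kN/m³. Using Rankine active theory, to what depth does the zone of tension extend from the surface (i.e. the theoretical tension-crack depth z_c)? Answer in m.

3.95 m

K_a = tan²(45° − 29.1°/2) = 0.3456; √K_a = 0.5879.
The active pressure is zero where K_a γ z = 2c√K_a, so z_c = 2c/(γ√K_a) = 2×24.7/(21.3×0.5879) = 3.945 m.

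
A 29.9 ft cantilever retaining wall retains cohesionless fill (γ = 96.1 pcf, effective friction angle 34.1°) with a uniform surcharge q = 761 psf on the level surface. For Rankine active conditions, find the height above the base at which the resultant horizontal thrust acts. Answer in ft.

11.7 ft

K_a = 0.2815.
Triangular part P₁ = ½K_aγH² = 12090 at H/3 = 9.967 ft; rectangular part P₂ = K_a q H = 6406 at H/2 = 14.95 ft.
ȳ = (P₁·9.967 + P₂·14.95)/(P₁+P₂) = 11.69 ft.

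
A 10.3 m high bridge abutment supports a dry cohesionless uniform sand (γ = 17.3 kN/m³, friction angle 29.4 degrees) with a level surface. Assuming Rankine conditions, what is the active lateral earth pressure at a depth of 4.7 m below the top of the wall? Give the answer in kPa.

27.8 kPa

K_a = (1 − sin φ)/(1 + sin φ) = 0.3415.
σ_h = K_a γ z = 0.3415 × 17.3 × 4.7 = 27.76 kPa.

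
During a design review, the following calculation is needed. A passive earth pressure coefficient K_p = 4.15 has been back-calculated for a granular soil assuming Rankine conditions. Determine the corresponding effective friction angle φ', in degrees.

37.7°

K_p = (1+sin φ)/(1−sin φ) ⇒ sin φ = (K_p − 1)/(K_p + 1) = 0.6117.
φ = arcsin(0.6117) = 37.71°.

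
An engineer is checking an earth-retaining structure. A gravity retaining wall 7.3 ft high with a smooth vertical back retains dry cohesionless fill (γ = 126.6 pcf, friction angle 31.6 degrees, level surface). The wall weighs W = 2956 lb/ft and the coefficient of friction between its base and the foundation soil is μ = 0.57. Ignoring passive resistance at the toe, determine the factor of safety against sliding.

K_a = tan²(45° − 31.6°/2) = 0.3123.
P_a = ½K_aγH² = 0.5×0.3123×126.6×7.3² = 1054 lb/ft, acting at H/3 = 2.433 ft above the base.
FS_sliding = μW / P_a = 0.57×2956 / 1054 = 1.599.

1.60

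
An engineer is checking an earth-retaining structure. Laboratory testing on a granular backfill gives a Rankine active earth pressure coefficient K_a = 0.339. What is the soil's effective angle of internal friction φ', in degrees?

29.6°

K_a = tan²(45° − φ/2) ⇒ 45° − φ/2 = arctan(√0.339) = 30.21°.
φ = 2(45° − 30.21°) = 29.58°.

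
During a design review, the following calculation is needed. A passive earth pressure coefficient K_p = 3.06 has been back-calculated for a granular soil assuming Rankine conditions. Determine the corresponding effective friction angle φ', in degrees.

K_p = (1+sin φ)/(1−sin φ) ⇒ sin φ = (K_p − 1)/(K_p + 1) = 0.5074.
φ = arcsin(0.5074) = 30.49°.

30.5°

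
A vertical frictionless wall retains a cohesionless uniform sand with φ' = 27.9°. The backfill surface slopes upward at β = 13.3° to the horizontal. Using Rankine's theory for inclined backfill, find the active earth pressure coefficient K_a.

K_a = cos β · (cos β − √(cos²β − cos²φ)) / (cos β + √(cos²β − cos²φ)).
cos β = 0.9732, cos φ = 0.8838, √(cos²β − cos²φ) = 0.4075.
K_a = 0.9732 × (0.9732 − 0.4075)/(0.9732 + 0.4075) = 0.3987.

0.399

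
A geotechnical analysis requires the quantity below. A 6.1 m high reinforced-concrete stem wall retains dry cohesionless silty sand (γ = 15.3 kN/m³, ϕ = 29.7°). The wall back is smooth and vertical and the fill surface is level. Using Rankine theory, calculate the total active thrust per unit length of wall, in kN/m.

K_a = tan²(45° − φ/2) = 0.3374.
P_a = ½ K_a γ H² = 0.5 × 0.3374 × 15.3 × 6.1² = 96.04 kN/m.

96.0 kN/m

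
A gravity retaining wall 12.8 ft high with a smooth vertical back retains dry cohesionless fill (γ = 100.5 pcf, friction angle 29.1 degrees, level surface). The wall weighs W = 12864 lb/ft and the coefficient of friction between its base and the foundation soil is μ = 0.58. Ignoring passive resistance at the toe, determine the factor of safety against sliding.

K_a = tan²(45° − 29.1°/2) = 0.3456.
P_a = ½K_aγH² = 0.5×0.3456×100.5×12.8² = 2845 lb/ft, acting at H/3 = 4.267 ft above the base.
FS_sliding = μW / P_a = 0.58×12864 / 2845 = 2.622.

2.62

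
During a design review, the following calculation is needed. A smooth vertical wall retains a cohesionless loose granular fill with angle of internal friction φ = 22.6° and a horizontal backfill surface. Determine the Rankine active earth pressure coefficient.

K_a = tan²(45° − φ/2) = tan²(33.70°) = 0.4448.

0.445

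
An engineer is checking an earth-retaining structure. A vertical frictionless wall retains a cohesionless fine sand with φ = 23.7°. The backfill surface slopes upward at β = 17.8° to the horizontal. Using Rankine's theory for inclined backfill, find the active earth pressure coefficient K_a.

K_a = cos β · (cos β − √(cos²β − cos²φ)) / (cos β + √(cos²β − cos²φ)).
cos β = 0.9521, cos φ = 0.9157, √(cos²β − cos²φ) = 0.2610.
K_a = 0.9521 × (0.9521 − 0.2610)/(0.9521 + 0.2610) = 0.5425.

0.542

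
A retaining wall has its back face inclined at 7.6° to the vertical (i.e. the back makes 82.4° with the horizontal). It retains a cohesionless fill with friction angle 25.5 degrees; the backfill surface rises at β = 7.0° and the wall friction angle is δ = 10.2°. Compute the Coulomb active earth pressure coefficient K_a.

0.466

K_a = sin²(α+φ) / [sin²α · sin(α−δ) · (1 + √{sin(φ+δ)sin(φ−β) / (sin(α−δ)sin(α+β))})²].
With α = 82.4°, φ = 25.5°, δ = 10.2°, β = 7.0°: K_a = 0.4662.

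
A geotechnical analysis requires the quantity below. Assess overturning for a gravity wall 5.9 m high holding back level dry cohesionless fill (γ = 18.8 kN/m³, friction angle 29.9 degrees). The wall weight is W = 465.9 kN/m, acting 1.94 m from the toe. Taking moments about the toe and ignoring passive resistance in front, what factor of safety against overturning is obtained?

4.20

K_a = tan²(45° − 29.9°/2) = 0.3347.
P_a = ½K_aγH² = 0.5×0.3347×18.8×5.9² = 109.5 kN/m, acting at H/3 = 1.967 m above the base.
Overturning moment M_o = P_a × H/3 = 109.5 × 1.967 = 215.4.
Resisting moment M_r = W × 1.94 = 465.9 × 1.94 = 903.8.
FS_overturning = M_r/M_o = 903.8/215.4 = 4.197.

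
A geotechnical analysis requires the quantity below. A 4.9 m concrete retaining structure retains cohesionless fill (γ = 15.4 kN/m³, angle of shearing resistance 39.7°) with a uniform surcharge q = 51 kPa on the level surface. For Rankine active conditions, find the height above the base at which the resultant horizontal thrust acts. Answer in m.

K_a = 0.2204.
Triangular part P₁ = ½K_aγH² = 40.75 at H/3 = 1.633 m; rectangular part P₂ = K_a q H = 55.09 at H/2 = 2.450 m.
ȳ = (P₁·1.633 + P₂·2.450)/(P₁+P₂) = 2.103 m.

2.10 m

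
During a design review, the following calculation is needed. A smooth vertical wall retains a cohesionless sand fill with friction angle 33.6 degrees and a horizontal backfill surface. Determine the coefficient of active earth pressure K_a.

K_a = tan²(45° − φ/2) = tan²(28.20°) = 0.2875.

0.288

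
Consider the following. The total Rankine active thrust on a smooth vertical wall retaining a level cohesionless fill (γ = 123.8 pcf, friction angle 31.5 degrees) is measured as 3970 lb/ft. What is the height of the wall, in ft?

K_a = 0.3136. P_a = ½ K_a γ H² ⇒ H = √(2P_a/(K_a γ)).
H = √(2×3970/(0.3136×123.8)) = 14.30 ft.

14.3 ft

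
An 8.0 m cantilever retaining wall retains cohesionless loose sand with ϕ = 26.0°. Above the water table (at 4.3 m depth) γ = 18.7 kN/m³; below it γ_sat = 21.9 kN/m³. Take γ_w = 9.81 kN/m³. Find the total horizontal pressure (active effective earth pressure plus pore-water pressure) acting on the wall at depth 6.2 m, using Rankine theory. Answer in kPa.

K_a = (1 − sin φ)/(1 + sin φ) = 0.3905.
γ' = 21.9 − 9.81 = 12.09 kN/m³.
Effective vertical stress at 6.2 m: σ'_v = 18.7×4.3 + 12.09×1.90 = 103.4 kPa.
σ'_h = K_a σ'_v = 0.3905 × 103.4 = 40.37 kPa; u = γ_w × 1.90 = 18.64 kPa.
Total σ_h = 40.37 + 18.64 = 59.01 kPa.

59.0 kPa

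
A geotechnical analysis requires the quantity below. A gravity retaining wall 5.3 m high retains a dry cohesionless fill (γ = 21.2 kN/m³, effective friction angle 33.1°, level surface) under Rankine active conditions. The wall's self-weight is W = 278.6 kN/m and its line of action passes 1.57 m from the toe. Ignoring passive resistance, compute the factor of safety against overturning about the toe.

2.83

K_a = tan²(45° − 33.1°/2) = 0.2936.
P_a = ½K_aγH² = 0.5×0.2936×21.2×5.3² = 87.41 kN/m, acting at H/3 = 1.767 m above the base.
Overturning moment M_o = P_a × H/3 = 87.41 × 1.767 = 154.4.
Resisting moment M_r = W × 1.57 = 278.6 × 1.57 = 437.4.
FS_overturning = M_r/M_o = 437.4/154.4 = 2.832.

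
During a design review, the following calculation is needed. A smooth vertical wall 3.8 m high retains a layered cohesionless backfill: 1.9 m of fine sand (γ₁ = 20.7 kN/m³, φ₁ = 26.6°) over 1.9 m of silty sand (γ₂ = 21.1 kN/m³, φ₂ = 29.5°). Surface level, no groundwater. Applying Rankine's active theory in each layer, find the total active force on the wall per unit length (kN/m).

52.6 kN/m

K_a1 = tan²(45°−26.6°/2) = 0.3814; K_a2 = tan²(45°−29.5°/2) = 0.3401.
Layer 1: σ at base = K_a1 γ₁ h₁ = 15.00 kPa; P₁ = ½×15.00×1.9 = 14.25.
Layer 2: σ_v at top = γ₁h₁ = 39.33; σ_h top = K_a2×39.33 = 13.38; σ_h base = K_a2×(39.33+21.1×1.9) = 27.01.
P₂ = ½(13.38+27.01)×1.9 = 38.37. Total P_a = 14.25+38.37 = 52.62 kN/m.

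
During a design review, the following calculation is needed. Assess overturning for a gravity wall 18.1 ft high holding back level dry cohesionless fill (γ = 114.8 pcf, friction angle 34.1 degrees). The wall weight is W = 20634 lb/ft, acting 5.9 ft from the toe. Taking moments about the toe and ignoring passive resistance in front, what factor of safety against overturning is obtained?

K_a = tan²(45° − 34.1°/2) = 0.2815.
P_a = ½K_aγH² = 0.5×0.2815×114.8×18.1² = 5294 lb/ft, acting at H/3 = 6.033 ft above the base.
Overturning moment M_o = P_a × H/3 = 5294 × 6.033 = 31940.
Resisting moment M_r = W × 5.9 = 20634 × 5.9 = 121700.
FS_overturning = M_r/M_o = 121700/31940 = 3.811.

3.81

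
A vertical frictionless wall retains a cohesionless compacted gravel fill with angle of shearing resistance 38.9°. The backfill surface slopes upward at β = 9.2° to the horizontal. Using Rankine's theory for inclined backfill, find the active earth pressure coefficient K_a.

0.235

K_a = cos β · (cos β − √(cos²β − cos²φ)) / (cos β + √(cos²β − cos²φ)).
cos β = 0.9871, cos φ = 0.7782, √(cos²β − cos²φ) = 0.6073.
K_a = 0.9871 × (0.9871 − 0.6073)/(0.9871 + 0.6073) = 0.2352.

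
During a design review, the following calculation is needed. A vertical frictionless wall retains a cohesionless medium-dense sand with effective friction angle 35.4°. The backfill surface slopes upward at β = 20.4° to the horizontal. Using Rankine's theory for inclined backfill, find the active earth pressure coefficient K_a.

K_a = cos β · (cos β − √(cos²β − cos²φ)) / (cos β + √(cos²β − cos²φ)).
cos β = 0.9373, cos φ = 0.8151, √(cos²β − cos²φ) = 0.4627.
K_a = 0.9373 × (0.9373 − 0.4627)/(0.9373 + 0.4627) = 0.3178.

0.318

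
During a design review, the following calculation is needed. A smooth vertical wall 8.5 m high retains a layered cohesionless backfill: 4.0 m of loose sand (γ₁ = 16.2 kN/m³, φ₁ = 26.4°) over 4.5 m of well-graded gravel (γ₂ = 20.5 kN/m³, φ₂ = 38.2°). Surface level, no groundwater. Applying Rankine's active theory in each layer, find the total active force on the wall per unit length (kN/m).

K_a1 = tan²(45°−26.4°/2) = 0.3844; K_a2 = tan²(45°−38.2°/2) = 0.2358.
Layer 1: σ at base = K_a1 γ₁ h₁ = 24.91 kPa; P₁ = ½×24.91×4.0 = 49.82.
Layer 2: σ_v at top = γ₁h₁ = 64.80; σ_h top = K_a2×64.80 = 15.28; σ_h base = K_a2×(64.80+20.5×4.5) = 37.03.
P₂ = ½(15.28+37.03)×4.5 = 117.7. Total P_a = 49.82+117.7 = 167.5 kN/m.

168 kN/m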